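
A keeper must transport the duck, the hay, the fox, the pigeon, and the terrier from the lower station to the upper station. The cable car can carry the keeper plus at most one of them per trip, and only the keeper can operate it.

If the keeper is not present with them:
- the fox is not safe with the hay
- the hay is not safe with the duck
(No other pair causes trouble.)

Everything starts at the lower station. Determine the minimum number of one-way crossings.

11

Counting alone: the keeper can take at most 1 across per trip to the upper station, so moving all 5 needs at least 5 loaded trips out, with a return between consecutive ones — at least 9 crossings.
The safety rule pushes this higher. Following every safe sequence of crossings, the most of the 5 that can be at the upper station as the cable car arrives there on crossing 9 is 4 — never all 5.
So no plan with fewer than 11 crossings exists, and this one achieves 11:
1. Keeper goes to the upper station with the hay.
2. Keeper goes back to the lower station alone.
3. Keeper goes to the upper station with the duck.
4. Keeper goes back to the lower station with the hay.
5. Keeper goes to the upper station with the fox.
6. Keeper goes back to the lower station alone.
7. Keeper goes to the upper station with the pigeon.
8. Keeper goes back to the lower station alone.
9. Keeper goes to the upper station with the terrier.
10. Keeper goes back to the lower station alone.
11. Keeper goes to the upper station with the hay.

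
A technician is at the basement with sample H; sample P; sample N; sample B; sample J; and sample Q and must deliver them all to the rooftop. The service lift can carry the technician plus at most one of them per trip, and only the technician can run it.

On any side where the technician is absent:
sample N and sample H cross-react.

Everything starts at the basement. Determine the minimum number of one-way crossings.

Counting alone: the technician can take at most 1 across per trip to the rooftop, so moving all 6 needs at least 6 loaded trips out, with a return between consecutive ones — at least 11 crossings.
The plan below uses exactly 11 crossings, so it is optimal:
1. Technician goes to the rooftop with sample H.  [the basement: sample B, sample J, sample N, sample P, sample Q | the rooftop: sample H]
2. Technician goes back to the basement alone.  [the basement: sample B, sample J, sample N, sample P, sample Q | the rooftop: sample H]
3. Technician goes to the rooftop with sample P.  [the basement: sample B, sample J, sample N, sample Q | the rooftop: sample H, sample P]
4. Technician goes back to the basement alone.  [the basement: sample B, sample J, sample N, sample Q | the rooftop: sample H, sample P]
5. Technician goes to the rooftop with sample B.  [the basement: sample J, sample N, sample Q | the rooftop: sample B, sample H, sample P]
6. Technician goes back to the basement alone.  [the basement: sample J, sample N, sample Q | the rooftop: sample B, sample H, sample P]
7. Technician goes to the rooftop with sample J.  [the basement: sample N, sample Q | the rooftop: sample B, sample H, sample J, sample P]
8. Technician goes back to the basement alone.  [the basement: sample N, sample Q | the rooftop: sample B, sample H, sample J, sample P]
9. Technician goes to the rooftop with sample Q.  [the basement: sample N | the rooftop: sample B, sample H, sample J, sample P, sample Q]
10. Technician goes back to the basement alone.  [the basement: sample N | the rooftop: sample B, sample H, sample J, sample P, sample Q]
11. Technician goes to the rooftop with sample N.  [the basement: — | the rooftop: sample B, sample H, sample J, sample N, sample P, sample Q]

11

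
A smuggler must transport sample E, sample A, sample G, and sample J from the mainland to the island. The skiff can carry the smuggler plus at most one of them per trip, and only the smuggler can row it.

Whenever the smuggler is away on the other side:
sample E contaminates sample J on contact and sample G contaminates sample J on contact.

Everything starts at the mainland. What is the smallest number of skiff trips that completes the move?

Counting alone: the smuggler can take at most 1 across per trip to the island, so moving all 4 needs at least 4 loaded trips out, with a return between consecutive ones — at least 7 crossings.
The safety rule pushes this higher. Following every safe sequence of crossings, the most of the 4 that can be at the island as the skiff arrives there on crossing 7 is 3 — never all 4.
So no plan with fewer than 9 crossings exists, and this one achieves 9:
1. Smuggler goes to the island with sample J.  [the mainland: sample A, sample E, sample G | the island: sample J]
2. Smuggler goes back to the mainland alone.  [the mainland: sample A, sample E, sample G | the island: sample J]
3. Smuggler goes to the island with sample E.  [the mainland: sample A, sample G | the island: sample E, sample J]
4. Smuggler goes back to the mainland with sample J.  [the mainland: sample A, sample G, sample J | the island: sample E]
5. Smuggler goes to the island with sample G.  [the mainland: sample A, sample J | the island: sample E, sample G]
6. Smuggler goes back to the mainland alone.  [the mainland: sample A, sample J | the island: sample E, sample G]
7. Smuggler goes to the island with sample A.  [the mainland: sample J | the island: sample A, sample E, sample G]
8. Smuggler goes back to the mainland alone.  [the mainland: sample J | the island: sample A, sample E, sample G]
9. Smuggler goes to the island with sample J.  [the mainland: — | the island: sample A, sample E, sample G, sample J]

9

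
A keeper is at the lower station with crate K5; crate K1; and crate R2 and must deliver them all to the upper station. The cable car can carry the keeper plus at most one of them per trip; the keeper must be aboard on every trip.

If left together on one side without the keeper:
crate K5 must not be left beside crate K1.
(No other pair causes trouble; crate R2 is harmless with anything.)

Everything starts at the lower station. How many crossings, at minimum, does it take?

5

Counting alone: the keeper can take at most 1 across per trip to the upper station, so moving all 3 needs at least 3 loaded trips out, with a return between consecutive ones — at least 5 crossings.
The plan below uses exactly 5 crossings, so it is optimal:
1. Keeper goes to the upper station with crate K5.
2. Keeper goes back to the lower station alone.
3. Keeper goes to the upper station with crate R2.
4. Keeper goes back to the lower station alone.
5. Keeper goes to the upper station with crate K1.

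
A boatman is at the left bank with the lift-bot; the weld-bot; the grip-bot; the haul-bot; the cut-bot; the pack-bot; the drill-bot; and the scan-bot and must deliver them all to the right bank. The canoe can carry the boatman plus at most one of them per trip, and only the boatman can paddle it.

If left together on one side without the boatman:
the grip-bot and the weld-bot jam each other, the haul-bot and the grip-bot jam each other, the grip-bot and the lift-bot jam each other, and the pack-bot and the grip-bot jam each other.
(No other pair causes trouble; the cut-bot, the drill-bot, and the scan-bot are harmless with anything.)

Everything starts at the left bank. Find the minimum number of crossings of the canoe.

Following every safe sequence of crossings from the start, the most of the 8 that can be at the right bank as the canoe arrives there on crossings 1, 3, 5, 7, 9 is 1, 2, 3, 4, 5 respectively; the best ever achieved is 5 of 8.
From crossing 11 on, no configuration arises that was not already reachable earlier: only 88 distinct safe configurations (who is on which side, and where the canoe is) can ever be reached, none of them has everyone across, and every continuation just revisits them. So no valid plan exists.

impossible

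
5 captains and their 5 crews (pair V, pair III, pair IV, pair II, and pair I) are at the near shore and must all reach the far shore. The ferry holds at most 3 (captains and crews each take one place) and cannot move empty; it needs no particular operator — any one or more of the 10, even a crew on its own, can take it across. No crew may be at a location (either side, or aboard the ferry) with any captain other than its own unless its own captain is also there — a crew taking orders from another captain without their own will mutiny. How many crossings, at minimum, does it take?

11

Counting alone: each trip to the far shore takes at most 3 across and each return brings at least 1 back, so after t trips out (and t−1 returns) at most 3t − (t−1) of the 10 are across; that first reaches 10 at t = 5, so at least 9 crossings are needed.
The safety rule pushes this higher. Following every safe sequence of crossings, the most of the 10 that can be at the far shore as the ferry arrives there on crossing 9 is 9 — never all 10.
So no plan with fewer than 11 crossings exists, and this one achieves 11:
1. captain V and crew V cross → the far shore.
2. captain V crosses ← the near shore.
3. crew II, crew III, and crew IV cross → the far shore.
4. crew V crosses ← the near shore.
5. captain II, captain III, and captain IV cross → the far shore.
6. captain III and crew III cross ← the near shore.
7. captain I, captain III, and captain V cross → the far shore.
8. crew IV crosses ← the near shore.
9. crew III and crew V cross → the far shore.
10. crew V crosses ← the near shore.
11. crew I, crew IV, and crew V cross → the far shore.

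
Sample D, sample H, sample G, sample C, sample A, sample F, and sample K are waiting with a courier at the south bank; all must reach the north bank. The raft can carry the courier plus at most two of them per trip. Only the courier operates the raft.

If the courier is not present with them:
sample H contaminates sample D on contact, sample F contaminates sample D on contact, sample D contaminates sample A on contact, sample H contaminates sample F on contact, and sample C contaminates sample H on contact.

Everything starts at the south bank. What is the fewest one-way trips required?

Counting alone: the courier can take at most 2 across per trip to the north bank, so moving all 7 needs at least 4 loaded trips out, with a return between consecutive ones — at least 7 crossings.
The safety rule pushes this higher. Following every safe sequence of crossings, the most of the 7 that can be at the north bank as the raft arrives there on crossings 7, 9 is 5, 6 respectively — never all 7.
So no plan with fewer than 11 crossings exists, and this one achieves 11:
1. Courier goes to the north bank with sample D and sample H.  [the south bank: sample A, sample C, sample F, sample G, sample K | the north bank: sample D, sample H]
2. Courier goes back to the south bank with sample D.  [the south bank: sample A, sample C, sample D, sample F, sample G, sample K | the north bank: sample H]
3. Courier goes to the north bank with sample D and sample G.  [the south bank: sample A, sample C, sample F, sample K | the north bank: sample D, sample G, sample H]
4. Courier goes back to the south bank with sample D.  [the south bank: sample A, sample C, sample D, sample F, sample K | the north bank: sample G, sample H]
5. Courier goes to the north bank with sample C and sample D.  [the south bank: sample A, sample F, sample K | the north bank: sample C, sample D, sample G, sample H]
6. Courier goes back to the south bank with sample H.  [the south bank: sample A, sample F, sample H, sample K | the north bank: sample C, sample D, sample G]
7. Courier goes to the north bank with sample H and sample K.  [the south bank: sample A, sample F | the north bank: sample C, sample D, sample G, sample H, sample K]
8. Courier goes back to the south bank with sample H.  [the south bank: sample A, sample F, sample H | the north bank: sample C, sample D, sample G, sample K]
9. Courier goes to the north bank with sample A and sample F.  [the south bank: sample H | the north bank: sample A, sample C, sample D, sample F, sample G, sample K]
10. Courier goes back to the south bank with sample D.  [the south bank: sample D, sample H | the north bank: sample A, sample C, sample F, sample G, sample K]
11. Courier goes to the north bank with sample D and sample H.  [the south bank: — | the north bank: sample A, sample C, sample D, sample F, sample G, sample H, sample K]

11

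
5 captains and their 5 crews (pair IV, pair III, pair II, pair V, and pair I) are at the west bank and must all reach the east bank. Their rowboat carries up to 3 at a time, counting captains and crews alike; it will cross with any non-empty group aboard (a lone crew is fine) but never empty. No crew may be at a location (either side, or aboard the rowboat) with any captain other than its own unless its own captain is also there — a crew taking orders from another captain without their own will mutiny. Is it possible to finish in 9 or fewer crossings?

No

Counting alone: each trip to the east bank takes at most 3 across and each return brings at least 1 back, so after t trips out (and t−1 returns) at most 3t − (t−1) of the 10 are across; that first reaches 10 at t = 5, so at least 9 crossings are needed.
The safety rule pushes this higher. Following every safe sequence of crossings, the most of the 10 that can be at the east bank as the rowboat arrives there on crossing 9 is 9 — never all 10.
So the move cannot be finished within 9 crossings. (The shortest complete plan takes 11:)
1. captain IV and crew IV cross → the east bank.
2. captain IV crosses ← the west bank.
3. crew II, crew III, and crew V cross → the east bank.
4. crew IV crosses ← the west bank.
5. captain II, captain III, and captain V cross → the east bank.
6. captain III and crew III cross ← the west bank.
7. captain I, captain III, and captain IV cross → the east bank.
8. crew II crosses ← the west bank.
9. crew III and crew IV cross → the east bank.
10. crew IV crosses ← the west bank.
11. crew I, crew II, and crew IV cross → the east bank.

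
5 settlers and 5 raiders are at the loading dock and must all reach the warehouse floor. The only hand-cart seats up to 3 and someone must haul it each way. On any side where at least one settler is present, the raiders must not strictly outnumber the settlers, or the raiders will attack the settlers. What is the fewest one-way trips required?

Counting alone: each trip to the warehouse floor takes at most 3 across and each return brings at least 1 back, so after t trips out (and t−1 returns) at most 3t − (t−1) of the 10 are across; that first reaches 10 at t = 5, so at least 9 crossings are needed.
The safety rule pushes this higher. Following every safe sequence of crossings, the most of the 10 that can be at the warehouse floor as the hand-cart arrives there on crossing 9 is 9 — never all 10.
So no plan with fewer than 11 crossings exists, and this one achieves 11:
1. 2 raiders → the warehouse floor.  (the loading dock: 5S 3R; the warehouse floor: 0S 2R)
2. 1 raider ← the loading dock.  (the loading dock: 5S 4R; the warehouse floor: 0S 1R)
3. 3 raiders → the warehouse floor.  (the loading dock: 5S 1R; the warehouse floor: 0S 4R)
4. 1 raider ← the loading dock.  (the loading dock: 5S 2R; the warehouse floor: 0S 3R)
5. 3 settlers → the warehouse floor.  (the loading dock: 2S 2R; the warehouse floor: 3S 3R)
6. 1 settler and 1 raider ← the loading dock.  (the loading dock: 3S 3R; the warehouse floor: 2S 2R)
7. 3 settlers → the warehouse floor.  (the loading dock: 0S 3R; the warehouse floor: 5S 2R)
8. 1 raider ← the loading dock.  (the loading dock: 0S 4R; the warehouse floor: 5S 1R)
9. 2 raiders → the warehouse floor.  (the loading dock: 0S 2R; the warehouse floor: 5S 3R)
10. 1 raider ← the loading dock.  (the loading dock: 0S 3R; the warehouse floor: 5S 2R)
11. 3 raiders → the warehouse floor.  (the loading dock: 0S 0R; the warehouse floor: 5S 5R)

11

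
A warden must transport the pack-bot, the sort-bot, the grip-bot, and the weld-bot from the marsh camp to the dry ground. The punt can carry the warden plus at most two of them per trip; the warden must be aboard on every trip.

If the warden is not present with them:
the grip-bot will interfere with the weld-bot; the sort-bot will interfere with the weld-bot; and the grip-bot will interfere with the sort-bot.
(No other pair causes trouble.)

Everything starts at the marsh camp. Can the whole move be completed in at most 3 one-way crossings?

Counting alone: the warden can take at most 2 across per trip to the dry ground, so moving all 4 needs at least 2 loaded trips out, with a return between consecutive ones — at least 3 crossings.
The safety rule pushes this higher. Following every safe sequence of crossings, the most of the 4 that can be at the dry ground as the punt arrives there on crossing 3 is 3 — never all 4.
So the move cannot be finished within 3 crossings. (The shortest complete plan takes 5:)
1. Warden goes to the dry ground with the grip-bot and the sort-bot.  [the marsh camp: the pack-bot, the weld-bot | the dry ground: the grip-bot, the sort-bot]
2. Warden goes back to the marsh camp with the sort-bot.  [the marsh camp: the pack-bot, the sort-bot, the weld-bot | the dry ground: the grip-bot]
3. Warden goes to the dry ground with the pack-bot and the sort-bot.  [the marsh camp: the weld-bot | the dry ground: the grip-bot, the pack-bot, the sort-bot]
4. Warden goes back to the marsh camp with the sort-bot.  [the marsh camp: the sort-bot, the weld-bot | the dry ground: the grip-bot, the pack-bot]
5. Warden goes to the dry ground with the sort-bot and the weld-bot.  [the marsh camp: — | the dry ground: the grip-bot, the pack-bot, the sort-bot, the weld-bot]

No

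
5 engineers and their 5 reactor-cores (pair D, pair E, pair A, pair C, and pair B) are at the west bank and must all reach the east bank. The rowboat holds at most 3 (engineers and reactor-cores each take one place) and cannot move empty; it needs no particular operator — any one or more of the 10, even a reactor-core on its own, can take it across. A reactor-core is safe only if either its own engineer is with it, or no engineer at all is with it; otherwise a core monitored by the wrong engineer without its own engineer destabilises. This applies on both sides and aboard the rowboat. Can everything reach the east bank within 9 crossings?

No

Counting alone: each trip to the east bank takes at most 3 across and each return brings at least 1 back, so after t trips out (and t−1 returns) at most 3t − (t−1) of the 10 are across; that first reaches 10 at t = 5, so at least 9 crossings are needed.
The safety rule pushes this higher. Following every safe sequence of crossings, the most of the 10 that can be at the east bank as the rowboat arrives there on crossing 9 is 9 — never all 10.
So the move cannot be finished within 9 crossings. (The shortest complete plan takes 11:)
1. engineer D and reactor-core D cross → the east bank.
2. engineer D crosses ← the west bank.
3. reactor-core A, reactor-core C, and reactor-core E cross → the east bank.
4. reactor-core D crosses ← the west bank.
5. engineer A, engineer C, and engineer E cross → the east bank.
6. engineer E and reactor-core E cross ← the west bank.
7. engineer B, engineer D, and engineer E cross → the east bank.
8. reactor-core A crosses ← the west bank.
9. reactor-core D and reactor-core E cross → the east bank.
10. reactor-core D crosses ← the west bank.
11. reactor-core A, reactor-core B, and reactor-core D cross → the east bank.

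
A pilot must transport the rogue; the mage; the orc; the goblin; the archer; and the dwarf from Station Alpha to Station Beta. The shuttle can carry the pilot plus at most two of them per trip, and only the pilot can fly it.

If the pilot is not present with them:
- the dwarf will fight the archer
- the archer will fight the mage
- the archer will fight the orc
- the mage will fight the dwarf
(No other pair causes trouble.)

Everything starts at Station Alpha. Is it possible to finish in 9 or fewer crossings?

Yes

Yes — this plan uses 9 crossings (≤ 9):
1. Pilot goes to Station Beta with the archer and the mage.  [Station Alpha: the dwarf, the goblin, the orc, the rogue | Station Beta: the archer, the mage]
2. Pilot goes back to Station Alpha with the mage.  [Station Alpha: the dwarf, the goblin, the mage, the orc, the rogue | Station Beta: the archer]
3. Pilot goes to Station Beta with the mage and the rogue.  [Station Alpha: the dwarf, the goblin, the orc | Station Beta: the archer, the mage, the rogue]
4. Pilot goes back to Station Alpha with the mage.  [Station Alpha: the dwarf, the goblin, the mage, the orc | Station Beta: the archer, the rogue]
5. Pilot goes to Station Beta with the mage and the orc.  [Station Alpha: the dwarf, the goblin | Station Beta: the archer, the mage, the orc, the rogue]
6. Pilot goes back to Station Alpha with the archer.  [Station Alpha: the archer, the dwarf, the goblin | Station Beta: the mage, the orc, the rogue]
7. Pilot goes to Station Beta with the archer and the goblin.  [Station Alpha: the dwarf | Station Beta: the archer, the goblin, the mage, the orc, the rogue]
8. Pilot goes back to Station Alpha with the archer.  [Station Alpha: the archer, the dwarf | Station Beta: the goblin, the mage, the orc, the rogue]
9. Pilot goes to Station Beta with the archer and the dwarf.  [Station Alpha: — | Station Beta: the archer, the dwarf, the goblin, the mage, the orc, the rogue]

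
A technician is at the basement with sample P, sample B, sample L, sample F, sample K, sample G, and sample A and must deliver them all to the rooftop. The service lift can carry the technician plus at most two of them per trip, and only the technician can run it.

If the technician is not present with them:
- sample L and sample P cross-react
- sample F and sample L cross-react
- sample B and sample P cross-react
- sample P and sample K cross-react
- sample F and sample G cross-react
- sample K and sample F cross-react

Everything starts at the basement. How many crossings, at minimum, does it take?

9

Counting alone: the technician can take at most 2 across per trip to the rooftop, so moving all 7 needs at least 4 loaded trips out, with a return between consecutive ones — at least 7 crossings.
The safety rule pushes this higher. Following every safe sequence of crossings, the most of the 7 that can be at the rooftop as the service lift arrives there on crossing 7 is 6 — never all 7.
So no plan with fewer than 9 crossings exists, and this one achieves 9:
1. Technician goes to the rooftop with sample F and sample P.  [the basement: sample A, sample B, sample G, sample K, sample L | the rooftop: sample F, sample P]
2. Technician goes back to the basement alone.  [the basement: sample A, sample B, sample G, sample K, sample L | the rooftop: sample F, sample P]
3. Technician goes to the rooftop with sample B.  [the basement: sample A, sample G, sample K, sample L | the rooftop: sample B, sample F, sample P]
4. Technician goes back to the basement with sample P.  [the basement: sample A, sample G, sample K, sample L, sample P | the rooftop: sample B, sample F]
5. Technician goes to the rooftop with sample K and sample L.  [the basement: sample A, sample G, sample P | the rooftop: sample B, sample F, sample K, sample L]
6. Technician goes back to the basement with sample F.  [the basement: sample A, sample F, sample G, sample P | the rooftop: sample B, sample K, sample L]
7. Technician goes to the rooftop with sample A and sample G.  [the basement: sample F, sample P | the rooftop: sample A, sample B, sample G, sample K, sample L]
8. Technician goes back to the basement alone.  [the basement: sample F, sample P | the rooftop: sample A, sample B, sample G, sample K, sample L]
9. Technician goes to the rooftop with sample F and sample P.  [the basement: — | the rooftop: sample A, sample B, sample F, sample G, sample K, sample L, sample P]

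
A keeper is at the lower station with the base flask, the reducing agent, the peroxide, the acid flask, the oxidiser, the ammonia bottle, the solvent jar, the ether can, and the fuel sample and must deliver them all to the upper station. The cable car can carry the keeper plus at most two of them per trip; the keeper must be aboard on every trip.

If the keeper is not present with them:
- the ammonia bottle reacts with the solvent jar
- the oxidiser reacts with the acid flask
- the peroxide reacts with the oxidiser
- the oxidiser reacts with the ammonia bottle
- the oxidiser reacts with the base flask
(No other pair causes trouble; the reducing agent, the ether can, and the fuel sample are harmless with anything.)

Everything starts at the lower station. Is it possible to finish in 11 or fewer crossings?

Yes

Yes — this plan uses 11 crossings (≤ 11):
1. Keeper goes to the upper station with the ammonia bottle and the oxidiser.  [the lower station: the acid flask, the base flask, the ether can, the fuel sample, the peroxide, the reducing agent, the solvent jar | the upper station: the ammonia bottle, the oxidiser]
2. Keeper goes back to the lower station with the oxidiser.  [the lower station: the acid flask, the base flask, the ether can, the fuel sample, the oxidiser, the peroxide, the reducing agent, the solvent jar | the upper station: the ammonia bottle]
3. Keeper goes to the upper station with the base flask and the oxidiser.  [the lower station: the acid flask, the ether can, the fuel sample, the peroxide, the reducing agent, the solvent jar | the upper station: the ammonia bottle, the base flask, the oxidiser]
4. Keeper goes back to the lower station with the oxidiser.  [the lower station: the acid flask, the ether can, the fuel sample, the oxidiser, the peroxide, the reducing agent, the solvent jar | the upper station: the ammonia bottle, the base flask]
5. Keeper goes to the upper station with the oxidiser and the reducing agent.  [the lower station: the acid flask, the ether can, the fuel sample, the peroxide, the solvent jar | the upper station: the ammonia bottle, the base flask, the oxidiser, the reducing agent]
6. Keeper goes back to the lower station with the oxidiser.  [the lower station: the acid flask, the ether can, the fuel sample, the oxidiser, the peroxide, the solvent jar | the upper station: the ammonia bottle, the base flask, the reducing agent]
7. Keeper goes to the upper station with the acid flask and the peroxide.  [the lower station: the ether can, the fuel sample, the oxidiser, the solvent jar | the upper station: the acid flask, the ammonia bottle, the base flask, the peroxide, the reducing agent]
8. Keeper goes back to the lower station alone.  [the lower station: the ether can, the fuel sample, the oxidiser, the solvent jar | the upper station: the acid flask, the ammonia bottle, the base flask, the peroxide, the reducing agent]
9. Keeper goes to the upper station with the ether can and the fuel sample.  [the lower station: the oxidiser, the solvent jar | the upper station: the acid flask, the ammonia bottle, the base flask, the ether can, the fuel sample, the peroxide, the reducing agent]
10. Keeper goes back to the lower station alone.  [the lower station: the oxidiser, the solvent jar | the upper station: the acid flask, the ammonia bottle, the base flask, the ether can, the fuel sample, the peroxide, the reducing agent]
11. Keeper goes to the upper station with the oxidiser and the solvent jar.  [the lower station: — | the upper station: the acid flask, the ammonia bottle, the base flask, the ether can, the fuel sample, the oxidiser, the peroxide, the reducing agent, the solvent jar]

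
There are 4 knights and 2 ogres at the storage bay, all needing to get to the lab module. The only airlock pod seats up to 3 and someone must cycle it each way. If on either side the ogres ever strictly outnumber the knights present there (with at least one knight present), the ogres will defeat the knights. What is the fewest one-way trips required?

5

Counting alone: each trip to the lab module takes at most 3 across and each return brings at least 1 back, so after t trips out (and t−1 returns) at most 3t − (t−1) of the 6 are across; that first reaches 6 at t = 3, so at least 5 crossings are needed.
The plan below uses exactly 5 crossings, so it is optimal:
1. 2 ogres → the lab module.  (the storage bay: 4K 0O; the lab module: 0K 2O)
2. 1 ogre ← the storage bay.  (the storage bay: 4K 1O; the lab module: 0K 1O)
3. 2 knights and 1 ogre → the lab module.  (the storage bay: 2K 0O; the lab module: 2K 2O)
4. 1 ogre ← the storage bay.  (the storage bay: 2K 1O; the lab module: 2K 1O)
5. 2 knights and 1 ogre → the lab module.  (the storage bay: 0K 0O; the lab module: 4K 2O)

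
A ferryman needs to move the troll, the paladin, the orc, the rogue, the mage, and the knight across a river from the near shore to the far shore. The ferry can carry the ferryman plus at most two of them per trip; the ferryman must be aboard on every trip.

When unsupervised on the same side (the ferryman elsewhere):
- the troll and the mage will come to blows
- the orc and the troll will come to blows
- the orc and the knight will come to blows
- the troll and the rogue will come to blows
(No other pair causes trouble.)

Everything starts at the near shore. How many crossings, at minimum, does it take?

7

Counting alone: the ferryman can take at most 2 across per trip to the far shore, so moving all 6 needs at least 3 loaded trips out, with a return between consecutive ones — at least 5 crossings.
The safety rule pushes this higher. Following every safe sequence of crossings, the most of the 6 that can be at the far shore as the ferry arrives there on crossing 5 is 5 — never all 6.
So no plan with fewer than 7 crossings exists, and this one achieves 7:
1. Ferryman goes to the far shore with the orc and the troll.  [the near shore: the knight, the mage, the paladin, the rogue | the far shore: the orc, the troll]
2. Ferryman goes back to the near shore with the troll.  [the near shore: the knight, the mage, the paladin, the rogue, the troll | the far shore: the orc]
3. Ferryman goes to the far shore with the paladin and the troll.  [the near shore: the knight, the mage, the rogue | the far shore: the orc, the paladin, the troll]
4. Ferryman goes back to the near shore with the troll.  [the near shore: the knight, the mage, the rogue, the troll | the far shore: the orc, the paladin]
5. Ferryman goes to the far shore with the mage and the rogue.  [the near shore: the knight, the troll | the far shore: the mage, the orc, the paladin, the rogue]
6. Ferryman goes back to the near shore alone.  [the near shore: the knight, the troll | the far shore: the mage, the orc, the paladin, the rogue]
7. Ferryman goes to the far shore with the knight and the troll.  [the near shore: — | the far shore: the knight, the mage, the orc, the paladin, the rogue, the troll]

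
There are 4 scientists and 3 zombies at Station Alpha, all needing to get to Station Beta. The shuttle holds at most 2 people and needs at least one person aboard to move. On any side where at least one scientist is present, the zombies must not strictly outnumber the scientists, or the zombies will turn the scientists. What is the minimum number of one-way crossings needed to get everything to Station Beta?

Counting alone: each trip to Station Beta takes at most 2 across and each return brings at least 1 back, so after t trips out (and t−1 returns) at most 2t − (t−1) of the 7 are across; that first reaches 7 at t = 6, so at least 11 crossings are needed.
The plan below uses exactly 11 crossings, so it is optimal:
1. 2 zombies → Station Beta.  (Station Alpha: 4S 1Z; Station Beta: 0S 2Z)
2. 1 zombie ← Station Alpha.  (Station Alpha: 4S 2Z; Station Beta: 0S 1Z)
3. 2 zombies → Station Beta.  (Station Alpha: 4S 0Z; Station Beta: 0S 3Z)
4. 1 zombie ← Station Alpha.  (Station Alpha: 4S 1Z; Station Beta: 0S 2Z)
5. 2 scientists → Station Beta.  (Station Alpha: 2S 1Z; Station Beta: 2S 2Z)
6. 1 zombie ← Station Alpha.  (Station Alpha: 2S 2Z; Station Beta: 2S 1Z)
7. 1 scientist and 1 zombie → Station Beta.  (Station Alpha: 1S 1Z; Station Beta: 3S 2Z)
8. 1 scientist ← Station Alpha.  (Station Alpha: 2S 1Z; Station Beta: 2S 2Z)
9. 1 scientist and 1 zombie → Station Beta.  (Station Alpha: 1S 0Z; Station Beta: 3S 3Z)
10. 1 zombie ← Station Alpha.  (Station Alpha: 1S 1Z; Station Beta: 3S 2Z)
11. 1 scientist and 1 zombie → Station Beta.  (Station Alpha: 0S 0Z; Station Beta: 4S 3Z)

11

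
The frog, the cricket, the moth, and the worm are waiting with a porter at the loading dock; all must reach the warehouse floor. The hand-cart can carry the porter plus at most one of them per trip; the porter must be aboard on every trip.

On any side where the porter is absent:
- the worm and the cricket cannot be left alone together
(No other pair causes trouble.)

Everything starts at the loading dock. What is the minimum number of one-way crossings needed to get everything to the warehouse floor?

Counting alone: the porter can take at most 1 across per trip to the warehouse floor, so moving all 4 needs at least 4 loaded trips out, with a return between consecutive ones — at least 7 crossings.
The plan below uses exactly 7 crossings, so it is optimal:
1. Porter goes to the warehouse floor with the cricket.
2. Porter goes back to the loading dock alone.
3. Porter goes to the warehouse floor with the frog.
4. Porter goes back to the loading dock alone.
5. Porter goes to the warehouse floor with the moth.
6. Porter goes back to the loading dock alone.
7. Porter goes to the warehouse floor with the worm.

7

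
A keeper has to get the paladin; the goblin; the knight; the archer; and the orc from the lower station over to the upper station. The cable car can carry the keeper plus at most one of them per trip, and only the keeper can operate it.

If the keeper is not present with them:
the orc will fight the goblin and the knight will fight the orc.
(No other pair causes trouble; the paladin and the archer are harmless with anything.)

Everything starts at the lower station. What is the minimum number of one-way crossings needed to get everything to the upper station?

Counting alone: the keeper can take at most 1 across per trip to the upper station, so moving all 5 needs at least 5 loaded trips out, with a return between consecutive ones — at least 9 crossings.
The safety rule pushes this higher. Following every safe sequence of crossings, the most of the 5 that can be at the upper station as the cable car arrives there on crossing 9 is 4 — never all 5.
So no plan with fewer than 11 crossings exists, and this one achieves 11:
1. Keeper goes to the upper station with the orc.  [the lower station: the archer, the goblin, the knight, the paladin | the upper station: the orc]
2. Keeper goes back to the lower station alone.  [the lower station: the archer, the goblin, the knight, the paladin | the upper station: the orc]
3. Keeper goes to the upper station with the paladin.  [the lower station: the archer, the goblin, the knight | the upper station: the orc, the paladin]
4. Keeper goes back to the lower station alone.  [the lower station: the archer, the goblin, the knight | the upper station: the orc, the paladin]
5. Keeper goes to the upper station with the goblin.  [the lower station: the archer, the knight | the upper station: the goblin, the orc, the paladin]
6. Keeper goes back to the lower station with the orc.  [the lower station: the archer, the knight, the orc | the upper station: the goblin, the paladin]
7. Keeper goes to the upper station with the knight.  [the lower station: the archer, the orc | the upper station: the goblin, the knight, the paladin]
8. Keeper goes back to the lower station alone.  [the lower station: the archer, the orc | the upper station: the goblin, the knight, the paladin]
9. Keeper goes to the upper station with the archer.  [the lower station: the orc | the upper station: the archer, the goblin, the knight, the paladin]
10. Keeper goes back to the lower station alone.  [the lower station: the orc | the upper station: the archer, the goblin, the knight, the paladin]
11. Keeper goes to the upper station with the orc.  [the lower station: — | the upper station: the archer, the goblin, the knight, the orc, the paladin]

11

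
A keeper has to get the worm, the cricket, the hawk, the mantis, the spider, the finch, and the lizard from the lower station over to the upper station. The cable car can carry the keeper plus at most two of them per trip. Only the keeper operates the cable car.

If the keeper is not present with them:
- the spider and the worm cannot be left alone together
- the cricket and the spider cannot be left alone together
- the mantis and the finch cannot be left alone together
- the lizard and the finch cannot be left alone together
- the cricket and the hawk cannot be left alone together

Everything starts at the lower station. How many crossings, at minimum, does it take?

impossible

Whatever the first load, the items left behind include a forbidden pair without the keeper. No opening move is safe, so no plan exists.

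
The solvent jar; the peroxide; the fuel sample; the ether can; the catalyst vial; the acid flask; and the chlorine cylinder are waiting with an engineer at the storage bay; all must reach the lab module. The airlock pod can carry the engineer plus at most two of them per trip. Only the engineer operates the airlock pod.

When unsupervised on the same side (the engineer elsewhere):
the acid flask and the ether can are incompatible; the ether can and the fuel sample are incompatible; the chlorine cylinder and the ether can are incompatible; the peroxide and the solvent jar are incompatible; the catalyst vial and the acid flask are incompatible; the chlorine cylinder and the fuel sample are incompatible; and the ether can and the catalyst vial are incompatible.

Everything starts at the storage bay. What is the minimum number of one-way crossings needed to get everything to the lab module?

Whatever the first load, the items left behind include a forbidden pair without the engineer. No opening move is safe, so no plan exists.

impossible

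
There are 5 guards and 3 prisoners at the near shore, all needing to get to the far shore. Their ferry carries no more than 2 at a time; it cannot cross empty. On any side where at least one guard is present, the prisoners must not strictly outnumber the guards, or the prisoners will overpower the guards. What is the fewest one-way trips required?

Counting alone: each trip to the far shore takes at most 2 across and each return brings at least 1 back, so after t trips out (and t−1 returns) at most 2t − (t−1) of the 8 are across; that first reaches 8 at t = 7, so at least 13 crossings are needed.
The plan below uses exactly 13 crossings, so it is optimal:
1. 2 prisoners → the far shore.  (the near shore: 5G 1P; the far shore: 0G 2P)
2. 1 prisoner ← the near shore.  (the near shore: 5G 2P; the far shore: 0G 1P)
3. 2 prisoners → the far shore.  (the near shore: 5G 0P; the far shore: 0G 3P)
4. 1 prisoner ← the near shore.  (the near shore: 5G 1P; the far shore: 0G 2P)
5. 2 guards → the far shore.  (the near shore: 3G 1P; the far shore: 2G 2P)
6. 1 prisoner ← the near shore.  (the near shore: 3G 2P; the far shore: 2G 1P)
7. 1 guard and 1 prisoner → the far shore.  (the near shore: 2G 1P; the far shore: 3G 2P)
8. 1 prisoner ← the near shore.  (the near shore: 2G 2P; the far shore: 3G 1P)
9. 2 prisoners → the far shore.  (the near shore: 2G 0P; the far shore: 3G 3P)
10. 1 prisoner ← the near shore.  (the near shore: 2G 1P; the far shore: 3G 2P)
11. 1 guard and 1 prisoner → the far shore.  (the near shore: 1G 0P; the far shore: 4G 3P)
12. 1 prisoner ← the near shore.  (the near shore: 1G 1P; the far shore: 4G 2P)
13. 1 guard and 1 prisoner → the far shore.  (the near shore: 0G 0P; the far shore: 5G 3P)

13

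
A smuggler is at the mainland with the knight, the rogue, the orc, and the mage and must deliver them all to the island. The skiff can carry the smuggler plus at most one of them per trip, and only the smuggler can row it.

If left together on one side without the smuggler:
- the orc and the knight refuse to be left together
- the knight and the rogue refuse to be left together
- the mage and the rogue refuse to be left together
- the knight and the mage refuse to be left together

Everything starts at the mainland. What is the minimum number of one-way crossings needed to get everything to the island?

Whatever the first load, the items left behind include a forbidden pair without the smuggler. No opening move is safe, so no plan exists.

impossible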